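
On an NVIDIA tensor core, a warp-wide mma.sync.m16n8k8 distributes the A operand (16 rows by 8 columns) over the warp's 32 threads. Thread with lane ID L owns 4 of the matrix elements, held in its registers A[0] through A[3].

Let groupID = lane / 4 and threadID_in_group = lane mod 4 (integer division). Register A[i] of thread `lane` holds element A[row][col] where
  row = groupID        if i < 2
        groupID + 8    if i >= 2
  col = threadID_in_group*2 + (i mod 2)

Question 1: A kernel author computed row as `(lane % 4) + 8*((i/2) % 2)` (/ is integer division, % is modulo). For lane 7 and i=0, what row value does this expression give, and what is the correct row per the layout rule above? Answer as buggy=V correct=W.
`(lane % 4) + 8*((i/2) % 2)`[7,0]⇒3
lane 7⇒7/4=1, 7 mod 4=3
i=0  r:1+0⇒1  c:2·3+0⇒6
row: 3 vs 1

buggy=3 correct=1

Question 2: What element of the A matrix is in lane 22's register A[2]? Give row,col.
22: gid=5,tid=2
[2] (5+8,2*2+0) = (13,4)

13,4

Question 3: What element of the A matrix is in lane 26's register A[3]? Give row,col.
lane 26: G=6 (26/4), T=2 (26%4)
i=3: r=6+8=14, c=2*2+1=5

14,5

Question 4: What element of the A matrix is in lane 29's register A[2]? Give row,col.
L=29→G=29>>2=7, T=29&3=1
[2]→row 7+8=15  col 1·2+0=2

15,2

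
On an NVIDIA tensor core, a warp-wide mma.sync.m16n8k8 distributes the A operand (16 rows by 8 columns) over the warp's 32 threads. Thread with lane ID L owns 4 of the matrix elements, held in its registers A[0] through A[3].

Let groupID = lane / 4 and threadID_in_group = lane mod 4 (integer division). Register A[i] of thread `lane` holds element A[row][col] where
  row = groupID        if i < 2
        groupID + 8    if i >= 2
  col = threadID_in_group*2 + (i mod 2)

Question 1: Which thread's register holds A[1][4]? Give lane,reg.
6,0

r=1→G=1,rhi=0  c=4→T=2,p=0
L=1*4+2=6  i=0*2+0=0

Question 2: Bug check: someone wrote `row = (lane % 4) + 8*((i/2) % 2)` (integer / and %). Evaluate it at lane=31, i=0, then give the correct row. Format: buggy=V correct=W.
buggy=3 correct=7

`(lane % 4) + 8*((i/2) % 2)`[31,0]⇒3
lane 31: gr=7 (31/4), th=3 (31%4)
i=0: r=7+0=7, c=3*2+0=6
row: 3 vs 7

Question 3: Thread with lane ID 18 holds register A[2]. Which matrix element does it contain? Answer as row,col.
lane 18: G=4 (18/4), T=2 (18%4)
i=2: r=4+8=12, c=2*2+0=4

12,4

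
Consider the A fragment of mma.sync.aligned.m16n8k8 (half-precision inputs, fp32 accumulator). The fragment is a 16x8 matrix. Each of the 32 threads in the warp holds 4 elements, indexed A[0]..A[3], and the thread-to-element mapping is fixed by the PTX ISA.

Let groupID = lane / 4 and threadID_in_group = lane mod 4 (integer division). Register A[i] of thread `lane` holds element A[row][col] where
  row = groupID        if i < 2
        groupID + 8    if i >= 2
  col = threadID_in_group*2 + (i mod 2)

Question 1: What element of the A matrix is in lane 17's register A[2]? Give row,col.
lane 17: gr=4 (17/4), th=1 (17%4)
i=2: r=4+8=12, c=1*2+0=2

12,2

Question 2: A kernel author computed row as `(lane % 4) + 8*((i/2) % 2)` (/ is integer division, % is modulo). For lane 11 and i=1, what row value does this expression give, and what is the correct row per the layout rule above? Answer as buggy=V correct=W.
`(lane % 4) + 8*((i/2) % 2)`[11,1]→3
11: G=2,T=3
[1] (2+0,3*2+1) = (2,7)
row: 3 vs 2

buggy=3 correct=2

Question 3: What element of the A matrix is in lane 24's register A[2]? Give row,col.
24: gid=6,tid=0
[2] (6+8,0*2+0) = (14,0)

14,0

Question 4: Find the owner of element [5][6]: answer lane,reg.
r=5→G=5,rhi=0  c=6→T=3,p=0
L=5*4+3=23  i=0*2+0=0

23,0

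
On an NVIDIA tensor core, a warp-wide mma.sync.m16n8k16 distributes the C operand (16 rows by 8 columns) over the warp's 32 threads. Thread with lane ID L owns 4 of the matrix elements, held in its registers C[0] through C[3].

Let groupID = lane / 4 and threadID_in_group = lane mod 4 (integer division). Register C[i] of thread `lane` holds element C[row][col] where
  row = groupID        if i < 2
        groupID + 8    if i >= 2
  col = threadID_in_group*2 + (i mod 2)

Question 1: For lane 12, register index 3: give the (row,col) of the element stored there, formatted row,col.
11,1

lane 12: gr=3 (12/4), th=0 (12%4)
i=3: r=3+8=11, c=0*2+1=1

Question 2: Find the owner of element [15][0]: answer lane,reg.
r: 15->gid=7,r8=1  c: 0->tid=0,i&1=0
L=7*4+0=28  i=1*2+0=2

28,2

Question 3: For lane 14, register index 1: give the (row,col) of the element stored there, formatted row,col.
lane 14: gid=3 (14/4), tid=2 (14%4)
i=1: r=3+0=3, c=2*2+1=5

3,5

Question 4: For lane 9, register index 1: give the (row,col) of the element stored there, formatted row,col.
lane 9→9/4=2, 9 mod 4=1
i=1  r:2+0→2  c:2·1+1→3

2,3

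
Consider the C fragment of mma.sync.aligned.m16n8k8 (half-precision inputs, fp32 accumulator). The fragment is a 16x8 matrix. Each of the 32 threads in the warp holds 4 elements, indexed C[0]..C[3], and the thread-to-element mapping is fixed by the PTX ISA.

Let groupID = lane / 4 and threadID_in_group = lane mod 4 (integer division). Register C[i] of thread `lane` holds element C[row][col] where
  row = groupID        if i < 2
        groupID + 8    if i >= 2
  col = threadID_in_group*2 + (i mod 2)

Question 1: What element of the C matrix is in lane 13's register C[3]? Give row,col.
lane 13: g=3 (13/4), t=1 (13%4)
i=3: r=3+8=11, c=1*2+1=3

11,3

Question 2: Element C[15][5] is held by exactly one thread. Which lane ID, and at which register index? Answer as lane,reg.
r=15->g=7,rb=1  c=5->t=2,b0=1
L=7*4+2=30  i=1*2+1=3

30,3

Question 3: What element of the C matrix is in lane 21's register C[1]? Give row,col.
L=21->g=21>>2=5, t=21&3=1
[1]->row 5+0=5  col 1·2+1=3

5,3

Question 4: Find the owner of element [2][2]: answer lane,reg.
r=2⇒gr=2,Rb=0  c=2⇒th=1,odd=0
L=2*4+1=9  i=0*2+0=0

9,0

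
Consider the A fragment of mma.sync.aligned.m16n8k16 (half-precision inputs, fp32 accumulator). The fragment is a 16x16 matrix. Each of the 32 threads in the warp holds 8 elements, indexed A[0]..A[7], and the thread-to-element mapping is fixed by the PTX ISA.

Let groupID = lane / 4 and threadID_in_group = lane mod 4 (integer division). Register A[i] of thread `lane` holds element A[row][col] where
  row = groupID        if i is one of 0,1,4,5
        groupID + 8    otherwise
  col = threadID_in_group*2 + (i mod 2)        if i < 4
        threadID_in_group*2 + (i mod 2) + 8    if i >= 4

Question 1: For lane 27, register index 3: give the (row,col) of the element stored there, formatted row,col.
27: g=6,t=3
[3] (6+8,3*2+1+0) = (14,7)

14,7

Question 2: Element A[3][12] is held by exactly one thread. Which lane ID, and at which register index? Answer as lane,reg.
r=3->g=3,rb=0  c=12->cb=1,t=2,b0=0
L=3*4+2=14  i=1*4+0*2+0=4

14,4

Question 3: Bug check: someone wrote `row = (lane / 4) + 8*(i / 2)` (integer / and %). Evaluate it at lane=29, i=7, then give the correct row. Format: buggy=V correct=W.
buggy=31 correct=15

`(lane / 4) + 8*(i / 2)`[29,7]→31
L=29→G=29>>2=7, T=29&3=1
[7]→row 7+8=15  col 1·2+1+8=11
row: 31 vs 15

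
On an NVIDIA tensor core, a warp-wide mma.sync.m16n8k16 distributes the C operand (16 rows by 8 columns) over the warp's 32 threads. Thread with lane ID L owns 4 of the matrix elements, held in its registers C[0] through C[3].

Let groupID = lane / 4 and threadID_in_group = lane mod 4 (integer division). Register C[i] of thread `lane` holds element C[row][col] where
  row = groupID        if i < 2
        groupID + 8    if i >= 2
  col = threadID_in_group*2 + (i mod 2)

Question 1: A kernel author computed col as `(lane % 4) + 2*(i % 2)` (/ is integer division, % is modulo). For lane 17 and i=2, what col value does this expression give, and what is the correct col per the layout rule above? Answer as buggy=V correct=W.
`(lane % 4) + 2*(i % 2)`[17,2]->1
L=17->g=17>>2=4, t=17&3=1
[2]->row 4+8=12  col 1·2+0=2
col: 1 vs 2

buggy=1 correct=2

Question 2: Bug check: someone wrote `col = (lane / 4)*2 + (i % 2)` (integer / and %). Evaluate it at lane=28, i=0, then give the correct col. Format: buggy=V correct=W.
buggy=14 correct=0

`(lane / 4)*2 + (i % 2)`[28,0]=>14
28: grp=7,tig=0
[0] (7+0,0*2+0) = (7,0)
col: 14 vs 0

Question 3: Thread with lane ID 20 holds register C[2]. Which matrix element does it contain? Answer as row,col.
13,0

20: G=5,T=0
[2] (5+8,0*2+0) = (13,0)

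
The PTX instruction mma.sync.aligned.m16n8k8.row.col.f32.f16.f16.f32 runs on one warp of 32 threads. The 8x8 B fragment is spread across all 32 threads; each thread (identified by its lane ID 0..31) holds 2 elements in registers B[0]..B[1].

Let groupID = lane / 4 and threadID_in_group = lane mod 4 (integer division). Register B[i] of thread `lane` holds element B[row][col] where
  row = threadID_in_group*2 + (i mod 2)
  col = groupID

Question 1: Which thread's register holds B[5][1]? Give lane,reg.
6,1

c=1->g=1  r=5->t=2,b0=1
L=1*4+2=6  i=1=1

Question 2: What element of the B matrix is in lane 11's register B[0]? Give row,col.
lane 11: grp=2 (11/4), tig=3 (11%4)
i=0: r=3*2+0=6, c=grp=2

6,2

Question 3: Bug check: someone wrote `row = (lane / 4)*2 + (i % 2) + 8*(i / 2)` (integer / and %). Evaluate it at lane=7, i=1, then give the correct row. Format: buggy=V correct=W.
buggy=3 correct=7

`(lane / 4)*2 + (i % 2) + 8*(i / 2)`[7,1]->3
L=7->g=7>>2=1, t=7&3=3
[1]->row 3·2+1=7  col g=1
row: 3 vs 7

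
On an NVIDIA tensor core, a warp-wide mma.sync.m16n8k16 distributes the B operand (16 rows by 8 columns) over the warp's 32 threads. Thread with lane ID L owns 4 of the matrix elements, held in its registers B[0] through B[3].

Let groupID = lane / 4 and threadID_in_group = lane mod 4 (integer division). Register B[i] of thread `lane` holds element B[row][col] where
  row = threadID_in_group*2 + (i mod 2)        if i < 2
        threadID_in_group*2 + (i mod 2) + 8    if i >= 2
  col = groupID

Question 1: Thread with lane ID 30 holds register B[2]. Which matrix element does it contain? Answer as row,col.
12,7

30: gr=7,th=2
[2] (2*2+0+8,7) = (12,7)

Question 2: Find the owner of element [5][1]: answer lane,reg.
c=1⇒gr=1  r=5⇒Rb=0,th=2,odd=1
L=1*4+2=6  i=0*2+1=1

6,1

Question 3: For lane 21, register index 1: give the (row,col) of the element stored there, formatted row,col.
3,5

21: grp=5,tig=1
[1] (1*2+1+0,5) = (3,5)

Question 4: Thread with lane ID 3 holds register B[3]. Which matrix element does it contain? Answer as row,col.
15,0

lane 3: gr=0 (3/4), th=3 (3%4)
i=3: r=3*2+1+8=15, c=gr=0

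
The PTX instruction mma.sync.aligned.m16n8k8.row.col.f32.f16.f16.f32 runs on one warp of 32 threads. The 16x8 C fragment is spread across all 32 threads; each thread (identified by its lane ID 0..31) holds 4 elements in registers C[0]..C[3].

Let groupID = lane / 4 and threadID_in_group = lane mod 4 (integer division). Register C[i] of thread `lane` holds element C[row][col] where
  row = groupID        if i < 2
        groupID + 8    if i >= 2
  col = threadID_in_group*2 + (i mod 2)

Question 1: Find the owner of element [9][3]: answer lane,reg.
r=9->g=1,rb=1  c=3->t=1,b0=1
L=1*4+1=5  i=1*2+1=3

5,3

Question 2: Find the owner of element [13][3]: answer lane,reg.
r:13=>grp=5,rB=1  c:3=>tig=1,lo=1
L=5*4+1=21  i=1*2+1=3

21,3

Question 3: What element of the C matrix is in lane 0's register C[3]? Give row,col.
8,1

lane 0=>0/4=0, 0 mod 4=0
i=3  r:0+8=>8  c:2·0+1=>1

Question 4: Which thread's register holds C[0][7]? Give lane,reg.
3,1

r=0→G=0,rhi=0  c=7→T=3,p=1
L=0*4+3=3  i=0*2+1=1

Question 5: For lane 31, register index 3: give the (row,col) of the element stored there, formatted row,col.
lane 31: G=7 (31/4), T=3 (31%4)
i=3: r=7+8=15, c=3*2+1=7

15,7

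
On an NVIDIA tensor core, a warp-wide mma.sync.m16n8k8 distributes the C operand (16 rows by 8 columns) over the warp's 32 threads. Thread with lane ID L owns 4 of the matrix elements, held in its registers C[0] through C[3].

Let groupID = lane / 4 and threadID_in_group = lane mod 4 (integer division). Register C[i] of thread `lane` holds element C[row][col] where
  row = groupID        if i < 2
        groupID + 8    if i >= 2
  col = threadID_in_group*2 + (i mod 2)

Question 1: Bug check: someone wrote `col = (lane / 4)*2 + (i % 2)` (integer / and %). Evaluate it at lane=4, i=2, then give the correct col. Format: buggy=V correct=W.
`(lane / 4)*2 + (i % 2)`[4,2]->2
lane 4: gid=1 (4/4), tid=0 (4%4)
i=2: r=1+8=9, c=0*2+0=0
col: 2 vs 0

buggy=2 correct=0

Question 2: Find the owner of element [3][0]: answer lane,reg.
12,0

r=3->g=3,rb=0  c=0->t=0,b0=0
L=3*4+0=12  i=0*2+0=0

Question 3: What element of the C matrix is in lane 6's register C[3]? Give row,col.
6: g=1,t=2
[3] (1+8,2*2+1) = (9,5)

9,5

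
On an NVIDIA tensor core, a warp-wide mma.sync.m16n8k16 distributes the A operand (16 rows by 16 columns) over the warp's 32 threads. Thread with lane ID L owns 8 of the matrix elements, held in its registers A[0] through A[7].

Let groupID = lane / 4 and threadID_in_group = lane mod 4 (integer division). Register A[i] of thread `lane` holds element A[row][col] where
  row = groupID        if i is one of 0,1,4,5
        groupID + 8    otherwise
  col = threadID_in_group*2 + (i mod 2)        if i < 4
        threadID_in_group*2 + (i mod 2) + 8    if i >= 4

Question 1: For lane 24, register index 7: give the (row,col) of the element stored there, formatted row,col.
14,9

lane 24: g=6 (24/4), t=0 (24%4)
i=7: r=6+8=14, c=0*2+1+8=9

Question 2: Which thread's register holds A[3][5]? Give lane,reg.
14,1

r=3->g=3,rb=0  c=5->cb=0,t=2,b0=1
L=3*4+2=14  i=0*4+0*2+1=1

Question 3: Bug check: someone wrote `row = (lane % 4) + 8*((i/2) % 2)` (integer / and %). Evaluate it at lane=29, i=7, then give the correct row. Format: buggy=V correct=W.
`(lane % 4) + 8*((i/2) % 2)`[29,7]->9
lane 29->29/4=7, 29 mod 4=1
i=7  r:7+8->15  c:2·1+1+8->11
row: 9 vs 15

buggy=9 correct=15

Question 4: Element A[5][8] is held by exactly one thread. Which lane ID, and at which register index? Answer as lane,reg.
r=5⇒gr=5,Rb=0  c=8⇒Cb=1,th=0,odd=0
L=5*4+0=20  i=1*4+0*2+0=4

20,4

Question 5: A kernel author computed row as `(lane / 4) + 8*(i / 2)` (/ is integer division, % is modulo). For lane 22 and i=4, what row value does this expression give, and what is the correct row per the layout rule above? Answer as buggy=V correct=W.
`(lane / 4) + 8*(i / 2)`[22,4]⇒21
lane 22: gr=5 (22/4), th=2 (22%4)
i=4: r=5+0=5, c=2*2+0+8=12
row: 21 vs 5

buggy=21 correct=5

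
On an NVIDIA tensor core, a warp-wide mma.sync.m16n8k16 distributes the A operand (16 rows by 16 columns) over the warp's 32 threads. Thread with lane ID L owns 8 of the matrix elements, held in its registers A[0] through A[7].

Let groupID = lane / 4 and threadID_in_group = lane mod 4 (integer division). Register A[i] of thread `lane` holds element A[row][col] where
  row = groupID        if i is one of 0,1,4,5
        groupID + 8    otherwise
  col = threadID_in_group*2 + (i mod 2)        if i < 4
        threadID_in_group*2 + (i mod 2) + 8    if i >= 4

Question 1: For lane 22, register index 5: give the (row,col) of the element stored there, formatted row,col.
5,13

lane 22: gr=5 (22/4), th=2 (22%4)
i=5: r=5+0=5, c=2*2+1+8=13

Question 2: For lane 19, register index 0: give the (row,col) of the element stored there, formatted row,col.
4,6

lane 19⇒19/4=4, 19 mod 4=3
i=0  r:4+0⇒4  c:2·3+0+0⇒6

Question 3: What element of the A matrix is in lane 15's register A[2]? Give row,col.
15: grp=3,tig=3
[2] (3+8,3*2+0+0) = (11,6)

11,6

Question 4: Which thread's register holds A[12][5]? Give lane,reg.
18,3

r=12⇒gr=4,Rb=1  c=5⇒Cb=0,th=2,odd=1
L=4*4+2=18  i=0*4+1*2+1=3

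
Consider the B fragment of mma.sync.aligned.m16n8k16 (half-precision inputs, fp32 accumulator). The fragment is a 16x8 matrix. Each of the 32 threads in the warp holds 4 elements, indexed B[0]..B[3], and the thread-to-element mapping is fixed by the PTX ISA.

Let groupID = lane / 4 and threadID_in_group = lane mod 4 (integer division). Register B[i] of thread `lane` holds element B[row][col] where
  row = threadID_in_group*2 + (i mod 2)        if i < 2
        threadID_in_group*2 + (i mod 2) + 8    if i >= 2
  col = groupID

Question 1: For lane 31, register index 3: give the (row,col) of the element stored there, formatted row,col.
15,7

31: G=7,T=3
[3] (3*2+1+8,7) = (15,7)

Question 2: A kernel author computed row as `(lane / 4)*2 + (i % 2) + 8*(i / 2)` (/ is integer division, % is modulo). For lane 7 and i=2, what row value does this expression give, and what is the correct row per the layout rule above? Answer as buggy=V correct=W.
buggy=10 correct=14

`(lane / 4)*2 + (i % 2) + 8*(i / 2)`[7,2]->10
7: g=1,t=3
[2] (3*2+0+8,1) = (14,1)
row: 10 vs 14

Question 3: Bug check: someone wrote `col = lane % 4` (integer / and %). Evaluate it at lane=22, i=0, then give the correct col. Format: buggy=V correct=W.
buggy=2 correct=5

`lane % 4`[22,0]=>2
22: grp=5,tig=2
[0] (2*2+0+0,5) = (4,5)
col: 2 vs 5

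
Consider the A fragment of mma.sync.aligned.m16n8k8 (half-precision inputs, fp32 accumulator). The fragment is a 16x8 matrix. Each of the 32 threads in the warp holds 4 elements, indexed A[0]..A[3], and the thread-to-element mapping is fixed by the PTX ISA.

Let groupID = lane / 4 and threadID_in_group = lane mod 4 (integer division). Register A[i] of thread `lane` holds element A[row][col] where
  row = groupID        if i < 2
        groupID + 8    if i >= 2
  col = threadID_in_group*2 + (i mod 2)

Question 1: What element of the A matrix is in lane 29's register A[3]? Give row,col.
L=29->gid=29>>2=7, tid=29&3=1
[3]->row 7+8=15  col 1·2+1=3

15,3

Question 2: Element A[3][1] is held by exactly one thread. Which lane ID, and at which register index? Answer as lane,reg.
r=3->g=3,rb=0  c=1->t=0,b0=1
L=3*4+0=12  i=0*2+1=1

12,1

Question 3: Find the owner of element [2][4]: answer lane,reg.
r: 2->gid=2,r8=0  c: 4->tid=2,i&1=0
L=2*4+2=10  i=0*2+0=0

10,0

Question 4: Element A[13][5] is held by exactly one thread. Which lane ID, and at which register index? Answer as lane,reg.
22,3

r:13=>grp=5,rB=1  c:5=>tig=2,lo=1
L=5*4+2=22  i=1*2+1=3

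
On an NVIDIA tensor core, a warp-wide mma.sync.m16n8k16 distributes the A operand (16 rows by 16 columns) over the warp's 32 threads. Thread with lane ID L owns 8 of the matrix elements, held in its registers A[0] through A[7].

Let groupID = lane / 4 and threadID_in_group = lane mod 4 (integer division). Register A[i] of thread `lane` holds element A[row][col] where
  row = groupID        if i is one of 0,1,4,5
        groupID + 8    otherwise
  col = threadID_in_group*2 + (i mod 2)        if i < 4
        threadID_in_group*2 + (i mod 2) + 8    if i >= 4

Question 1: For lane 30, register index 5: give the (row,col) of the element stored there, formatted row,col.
7,13

lane 30: grp=7 (30/4), tig=2 (30%4)
i=5: r=7+0=7, c=2*2+1+8=13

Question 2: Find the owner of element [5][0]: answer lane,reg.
20,0

r=5->g=5,rb=0  c=0->cb=0,t=0,b0=0
L=5*4+0=20  i=0*4+0*2+0=0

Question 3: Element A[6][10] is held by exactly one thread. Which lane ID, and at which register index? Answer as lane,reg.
25,4

r=6→G=6,rhi=0  c=10→chi=1,T=1,p=0
L=6*4+1=25  i=1*4+0*2+0=4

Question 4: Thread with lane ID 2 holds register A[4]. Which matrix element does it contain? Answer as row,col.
0,12

2: grp=0,tig=2
[4] (0+0,2*2+0+8) = (0,12)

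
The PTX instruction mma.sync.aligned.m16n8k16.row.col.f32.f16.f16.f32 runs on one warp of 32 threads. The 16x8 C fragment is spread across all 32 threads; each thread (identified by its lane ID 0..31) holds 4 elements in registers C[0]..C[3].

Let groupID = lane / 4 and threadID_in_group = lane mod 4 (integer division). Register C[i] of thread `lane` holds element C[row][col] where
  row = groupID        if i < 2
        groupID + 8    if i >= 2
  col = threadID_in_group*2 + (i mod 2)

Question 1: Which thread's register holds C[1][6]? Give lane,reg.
r=1→G=1,rhi=0  c=6→T=3,p=0
L=1*4+3=7  i=0*2+0=0

7,0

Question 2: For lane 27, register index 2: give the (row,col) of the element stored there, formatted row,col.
L=27=>grp=27>>2=6, tig=27&3=3
[2]=>row 6+8=14  col 3·2+0=6

14,6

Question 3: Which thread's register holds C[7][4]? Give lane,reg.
r:7=>grp=7,rB=0  c:4=>tig=2,lo=0
L=7*4+2=30  i=0*2+0=0

30,0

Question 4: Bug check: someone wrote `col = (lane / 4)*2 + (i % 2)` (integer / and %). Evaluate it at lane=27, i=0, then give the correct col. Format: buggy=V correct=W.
`(lane / 4)*2 + (i % 2)`[27,0]⇒12
27: gr=6,th=3
[0] (6+0,3*2+0) = (6,6)
col: 12 vs 6

buggy=12 correct=6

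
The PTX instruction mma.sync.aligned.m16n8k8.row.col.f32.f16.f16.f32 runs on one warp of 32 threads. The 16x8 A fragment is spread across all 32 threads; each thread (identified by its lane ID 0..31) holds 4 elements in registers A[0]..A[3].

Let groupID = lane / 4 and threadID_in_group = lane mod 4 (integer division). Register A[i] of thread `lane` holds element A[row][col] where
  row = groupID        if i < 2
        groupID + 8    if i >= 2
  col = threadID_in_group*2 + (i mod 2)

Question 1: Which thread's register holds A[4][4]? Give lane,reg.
18,0

r=4->g=4,rb=0  c=4->t=2,b0=0
L=4*4+2=18  i=0*2+0=0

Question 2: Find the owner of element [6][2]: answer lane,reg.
25,0

r=6→G=6,rhi=0  c=2→T=1,p=0
L=6*4+1=25  i=0*2+0=0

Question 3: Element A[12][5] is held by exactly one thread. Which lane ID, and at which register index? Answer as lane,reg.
r:12=>grp=4,rB=1  c:5=>tig=2,lo=1
L=4*4+2=18  i=1*2+1=3

18,3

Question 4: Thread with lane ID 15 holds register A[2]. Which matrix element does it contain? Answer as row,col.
11,6

lane 15: grp=3 (15/4), tig=3 (15%4)
i=2: r=3+8=11, c=3*2+0=6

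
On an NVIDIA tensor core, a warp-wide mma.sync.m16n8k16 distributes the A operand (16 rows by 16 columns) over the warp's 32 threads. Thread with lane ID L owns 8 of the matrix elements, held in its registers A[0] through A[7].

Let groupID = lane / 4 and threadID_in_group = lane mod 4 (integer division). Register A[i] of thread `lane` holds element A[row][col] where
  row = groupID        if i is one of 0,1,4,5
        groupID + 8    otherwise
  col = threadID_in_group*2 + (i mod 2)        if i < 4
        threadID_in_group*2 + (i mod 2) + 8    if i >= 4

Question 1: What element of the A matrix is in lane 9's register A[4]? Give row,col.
2,10

lane 9: g=2 (9/4), t=1 (9%4)
i=4: r=2+0=2, c=1*2+0+8=10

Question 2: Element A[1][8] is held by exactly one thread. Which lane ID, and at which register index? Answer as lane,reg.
r=1->g=1,rb=0  c=8->cb=1,t=0,b0=0
L=1*4+0=4  i=1*4+0*2+0=4

4,4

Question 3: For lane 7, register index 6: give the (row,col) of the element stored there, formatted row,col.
9,14

7: grp=1,tig=3
[6] (1+8,3*2+0+8) = (9,14)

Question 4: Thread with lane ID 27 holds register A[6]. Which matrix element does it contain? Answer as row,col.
14,14

L=27→G=27>>2=6, T=27&3=3
[6]→row 6+8=14  col 3·2+0+8=14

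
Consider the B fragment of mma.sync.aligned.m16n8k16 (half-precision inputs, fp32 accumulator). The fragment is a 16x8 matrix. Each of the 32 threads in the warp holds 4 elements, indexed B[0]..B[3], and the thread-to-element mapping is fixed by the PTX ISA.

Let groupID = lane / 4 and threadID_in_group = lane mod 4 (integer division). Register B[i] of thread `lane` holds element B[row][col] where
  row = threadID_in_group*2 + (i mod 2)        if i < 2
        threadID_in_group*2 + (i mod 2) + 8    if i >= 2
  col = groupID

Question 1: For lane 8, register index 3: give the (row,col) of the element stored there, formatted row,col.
L=8→G=8>>2=2, T=8&3=0
[3]→row 0·2+1+8=9  col G=2

9,2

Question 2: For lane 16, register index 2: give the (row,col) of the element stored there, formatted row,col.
lane 16⇒16/4=4, 16 mod 4=0
i=2  r:2·0+0+8⇒8  c:4

8,4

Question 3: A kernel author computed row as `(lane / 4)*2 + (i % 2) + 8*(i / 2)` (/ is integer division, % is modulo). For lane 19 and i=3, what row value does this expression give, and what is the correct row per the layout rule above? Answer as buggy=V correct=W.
`(lane / 4)*2 + (i % 2) + 8*(i / 2)`[19,3]⇒17
L=19⇒gr=19>>2=4, th=19&3=3
[3]⇒row 3·2+1+8=15  col gr=4
row: 17 vs 15

buggy=17 correct=15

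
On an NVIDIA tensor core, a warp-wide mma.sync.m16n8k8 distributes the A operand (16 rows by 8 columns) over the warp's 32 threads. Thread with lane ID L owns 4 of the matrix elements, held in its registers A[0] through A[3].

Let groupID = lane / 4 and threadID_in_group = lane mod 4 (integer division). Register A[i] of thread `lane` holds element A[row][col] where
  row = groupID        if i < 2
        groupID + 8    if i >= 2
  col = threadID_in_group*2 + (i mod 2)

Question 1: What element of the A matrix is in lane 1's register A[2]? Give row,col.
1: gr=0,th=1
[2] (0+8,1*2+0) = (8,2)

8,2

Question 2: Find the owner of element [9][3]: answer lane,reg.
r=9⇒gr=1,Rb=1  c=3⇒th=1,odd=1
L=1*4+1=5  i=1*2+1=3

5,3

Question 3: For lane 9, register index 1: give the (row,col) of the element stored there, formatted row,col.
lane 9: gid=2 (9/4), tid=1 (9%4)
i=1: r=2+0=2, c=1*2+1=3

2,3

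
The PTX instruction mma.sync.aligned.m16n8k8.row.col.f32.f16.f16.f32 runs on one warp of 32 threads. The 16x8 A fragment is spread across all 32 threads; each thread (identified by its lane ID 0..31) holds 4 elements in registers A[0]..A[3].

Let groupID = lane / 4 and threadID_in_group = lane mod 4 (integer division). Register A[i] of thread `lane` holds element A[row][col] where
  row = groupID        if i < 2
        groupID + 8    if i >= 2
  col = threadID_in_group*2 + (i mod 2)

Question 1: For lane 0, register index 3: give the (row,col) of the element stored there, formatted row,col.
L=0→G=0>>2=0, T=0&3=0
[3]→row 0+8=8  col 0·2+1=1

8,1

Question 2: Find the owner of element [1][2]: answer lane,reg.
5,0

r=1⇒gr=1,Rb=0  c=2⇒th=1,odd=0
L=1*4+1=5  i=0*2+0=0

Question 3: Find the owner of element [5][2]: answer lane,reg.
r:5=>grp=5,rB=0  c:2=>tig=1,lo=0
L=5*4+1=21  i=0*2+0=0

21,0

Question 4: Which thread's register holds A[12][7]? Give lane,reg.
r:12=>grp=4,rB=1  c:7=>tig=3,lo=1
L=4*4+3=19  i=1*2+1=3

19,3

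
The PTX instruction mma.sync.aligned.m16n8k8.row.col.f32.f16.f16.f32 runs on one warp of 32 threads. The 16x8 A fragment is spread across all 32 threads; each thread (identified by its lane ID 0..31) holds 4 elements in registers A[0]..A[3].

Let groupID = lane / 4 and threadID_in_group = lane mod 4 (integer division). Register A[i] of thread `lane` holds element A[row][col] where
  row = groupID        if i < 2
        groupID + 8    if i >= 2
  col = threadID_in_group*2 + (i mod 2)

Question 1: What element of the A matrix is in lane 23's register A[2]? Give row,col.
23: G=5,T=3
[2] (5+8,3*2+0) = (13,6)

13,6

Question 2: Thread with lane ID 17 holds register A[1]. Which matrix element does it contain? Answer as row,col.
L=17⇒gr=17>>2=4, th=17&3=1
[1]⇒row 4+0=4  col 1·2+1=3

4,3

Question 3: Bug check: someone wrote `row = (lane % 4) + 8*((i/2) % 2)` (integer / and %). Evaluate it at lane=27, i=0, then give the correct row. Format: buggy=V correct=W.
`(lane % 4) + 8*((i/2) % 2)`[27,0]⇒3
L=27⇒gr=27>>2=6, th=27&3=3
[0]⇒row 6+0=6  col 3·2+0=6
row: 3 vs 6

buggy=3 correct=6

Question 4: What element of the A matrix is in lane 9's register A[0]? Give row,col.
9: grp=2,tig=1
[0] (2+0,1*2+0) = (2,2)

2,2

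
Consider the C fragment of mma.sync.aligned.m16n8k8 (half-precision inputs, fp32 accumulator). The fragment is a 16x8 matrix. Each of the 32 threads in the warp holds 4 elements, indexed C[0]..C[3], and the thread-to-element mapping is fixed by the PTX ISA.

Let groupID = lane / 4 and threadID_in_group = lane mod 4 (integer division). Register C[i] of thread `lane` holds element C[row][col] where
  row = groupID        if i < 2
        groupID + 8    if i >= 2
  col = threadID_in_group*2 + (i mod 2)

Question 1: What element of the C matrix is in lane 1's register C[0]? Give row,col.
1: grp=0,tig=1
[0] (0+0,1*2+0) = (0,2)

0,2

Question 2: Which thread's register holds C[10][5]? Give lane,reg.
r=10->g=2,rb=1  c=5->t=2,b0=1
L=2*4+2=10  i=1*2+1=3

10,3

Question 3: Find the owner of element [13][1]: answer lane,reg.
r=13→G=5,rhi=1  c=1→T=0,p=1
L=5*4+0=20  i=1*2+1=3

20,3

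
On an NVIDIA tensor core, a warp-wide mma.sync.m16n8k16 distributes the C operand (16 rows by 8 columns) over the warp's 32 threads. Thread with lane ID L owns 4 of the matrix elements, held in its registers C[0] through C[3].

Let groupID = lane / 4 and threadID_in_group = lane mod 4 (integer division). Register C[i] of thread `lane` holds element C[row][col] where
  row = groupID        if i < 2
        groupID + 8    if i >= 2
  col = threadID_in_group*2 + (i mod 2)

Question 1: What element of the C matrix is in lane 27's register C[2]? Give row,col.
14,6

27: gid=6,tid=3
[2] (6+8,3*2+0) = (14,6)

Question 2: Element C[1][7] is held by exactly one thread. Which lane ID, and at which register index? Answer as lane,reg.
7,1

r=1→G=1,rhi=0  c=7→T=3,p=1
L=1*4+3=7  i=0*2+1=1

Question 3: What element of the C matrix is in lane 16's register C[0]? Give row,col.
lane 16->16/4=4, 16 mod 4=0
i=0  r:4+0->4  c:2·0+0->0

4,0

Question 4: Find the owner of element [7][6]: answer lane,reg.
31,0

r=7->g=7,rb=0  c=6->t=3,b0=0
L=7*4+3=31  i=0*2+0=0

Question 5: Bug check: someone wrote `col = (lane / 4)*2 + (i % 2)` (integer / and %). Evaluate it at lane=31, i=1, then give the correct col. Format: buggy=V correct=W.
buggy=15 correct=7

`(lane / 4)*2 + (i % 2)`[31,1]=>15
L=31=>grp=31>>2=7, tig=31&3=3
[1]=>row 7+0=7  col 3·2+1=7
col: 15 vs 7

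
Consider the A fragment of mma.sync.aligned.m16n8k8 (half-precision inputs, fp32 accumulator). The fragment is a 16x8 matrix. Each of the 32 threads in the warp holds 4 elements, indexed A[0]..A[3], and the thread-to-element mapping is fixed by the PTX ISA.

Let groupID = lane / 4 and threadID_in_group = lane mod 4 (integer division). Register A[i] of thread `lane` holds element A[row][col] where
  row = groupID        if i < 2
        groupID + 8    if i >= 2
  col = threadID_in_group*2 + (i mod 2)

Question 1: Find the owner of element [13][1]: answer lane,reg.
r=13->g=5,rb=1  c=1->t=0,b0=1
L=5*4+0=20  i=1*2+1=3

20,3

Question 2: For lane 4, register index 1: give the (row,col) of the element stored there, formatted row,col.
4: G=1,T=0
[1] (1+0,0*2+1) = (1,1)

1,1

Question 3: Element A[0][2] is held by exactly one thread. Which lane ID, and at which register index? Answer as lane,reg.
r: 0->gid=0,r8=0  c: 2->tid=1,i&1=0
L=0*4+1=1  i=0*2+0=0

1,0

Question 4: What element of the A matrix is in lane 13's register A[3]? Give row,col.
lane 13->13/4=3, 13 mod 4=1
i=3  r:3+8->11  c:2·1+1->3

11,3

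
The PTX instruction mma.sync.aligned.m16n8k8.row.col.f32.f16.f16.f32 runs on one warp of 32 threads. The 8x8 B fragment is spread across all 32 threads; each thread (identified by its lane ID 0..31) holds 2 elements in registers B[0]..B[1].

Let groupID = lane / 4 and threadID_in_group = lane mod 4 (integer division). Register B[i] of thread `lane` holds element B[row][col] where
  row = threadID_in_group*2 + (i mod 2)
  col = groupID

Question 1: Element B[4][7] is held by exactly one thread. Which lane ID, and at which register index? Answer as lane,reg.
c=7->g=7  r=4->t=2,b0=0
L=7*4+2=30  i=0=0

30,0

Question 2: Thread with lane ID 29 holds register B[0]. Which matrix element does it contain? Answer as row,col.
lane 29: g=7 (29/4), t=1 (29%4)
i=0: r=1*2+0=2, c=g=7

2,7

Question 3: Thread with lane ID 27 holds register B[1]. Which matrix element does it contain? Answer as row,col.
lane 27->27/4=6, 27 mod 4=3
i=1  r:2·3+1->7  c:6

7,6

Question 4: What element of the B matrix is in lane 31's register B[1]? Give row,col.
7,7

31: grp=7,tig=3
[1] (3*2+1,7) = (7,7)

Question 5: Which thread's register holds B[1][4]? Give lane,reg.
16,1

c=4⇒gr=4  r=1⇒th=0,odd=1
L=4*4+0=16  i=1=1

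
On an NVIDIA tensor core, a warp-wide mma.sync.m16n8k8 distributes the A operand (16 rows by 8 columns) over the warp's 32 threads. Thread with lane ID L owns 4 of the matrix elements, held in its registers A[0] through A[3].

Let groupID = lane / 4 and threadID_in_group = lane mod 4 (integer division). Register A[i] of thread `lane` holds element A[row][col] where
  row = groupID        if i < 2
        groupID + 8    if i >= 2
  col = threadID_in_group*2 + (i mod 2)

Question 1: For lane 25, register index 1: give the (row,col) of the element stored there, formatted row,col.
6,3

25: G=6,T=1
[1] (6+0,1*2+1) = (6,3)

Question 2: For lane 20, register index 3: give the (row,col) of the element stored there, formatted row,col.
13,1

lane 20->20/4=5, 20 mod 4=0
i=3  r:5+8->13  c:2·0+1->1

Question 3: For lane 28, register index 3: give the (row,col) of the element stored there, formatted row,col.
lane 28: G=7 (28/4), T=0 (28%4)
i=3: r=7+8=15, c=0*2+1=1

15,1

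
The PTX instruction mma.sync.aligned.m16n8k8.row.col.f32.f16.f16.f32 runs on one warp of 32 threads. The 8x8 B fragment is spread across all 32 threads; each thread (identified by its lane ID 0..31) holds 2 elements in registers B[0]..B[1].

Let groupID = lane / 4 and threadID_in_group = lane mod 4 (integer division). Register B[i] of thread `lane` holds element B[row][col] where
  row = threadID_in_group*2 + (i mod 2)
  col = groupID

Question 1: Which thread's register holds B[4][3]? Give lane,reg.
14,0

c=3⇒gr=3  r=4⇒th=2,odd=0
L=3*4+2=14  i=0=0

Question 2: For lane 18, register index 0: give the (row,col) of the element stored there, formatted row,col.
lane 18: g=4 (18/4), t=2 (18%4)
i=0: r=2*2+0=4, c=g=4

4,4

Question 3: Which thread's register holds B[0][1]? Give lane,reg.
4,0

c: 1->gid=1  r: 0->tid=0,i&1=0
L=1*4+0=4  i=0=0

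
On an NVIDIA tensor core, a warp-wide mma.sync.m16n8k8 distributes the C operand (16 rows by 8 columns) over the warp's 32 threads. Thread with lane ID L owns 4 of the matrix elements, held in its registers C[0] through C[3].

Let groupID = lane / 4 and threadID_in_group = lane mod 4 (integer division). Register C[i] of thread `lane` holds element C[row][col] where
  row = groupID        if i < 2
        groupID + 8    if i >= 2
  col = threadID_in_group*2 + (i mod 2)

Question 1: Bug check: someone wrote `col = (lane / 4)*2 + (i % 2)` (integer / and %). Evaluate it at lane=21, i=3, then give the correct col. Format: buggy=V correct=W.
`(lane / 4)*2 + (i % 2)`[21,3]->11
21: g=5,t=1
[3] (5+8,1*2+1) = (13,3)
col: 11 vs 3

buggy=11 correct=3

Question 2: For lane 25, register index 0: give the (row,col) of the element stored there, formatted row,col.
6,2

25: gid=6,tid=1
[0] (6+0,1*2+0) = (6,2)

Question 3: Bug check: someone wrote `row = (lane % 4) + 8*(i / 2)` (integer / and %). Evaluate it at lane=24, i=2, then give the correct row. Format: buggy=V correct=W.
`(lane % 4) + 8*(i / 2)`[24,2]=>8
L=24=>grp=24>>2=6, tig=24&3=0
[2]=>row 6+8=14  col 0·2+0=0
row: 8 vs 14

buggy=8 correct=14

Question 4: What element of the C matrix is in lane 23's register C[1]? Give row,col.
23: grp=5,tig=3
[1] (5+0,3*2+1) = (5,7)

5,7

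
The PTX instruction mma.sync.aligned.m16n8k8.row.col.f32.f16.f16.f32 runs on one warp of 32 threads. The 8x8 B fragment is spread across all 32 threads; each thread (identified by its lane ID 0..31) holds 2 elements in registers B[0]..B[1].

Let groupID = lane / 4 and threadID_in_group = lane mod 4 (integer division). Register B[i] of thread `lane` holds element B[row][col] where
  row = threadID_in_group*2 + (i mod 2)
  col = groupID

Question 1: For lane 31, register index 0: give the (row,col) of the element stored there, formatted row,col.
6,7

L=31->gid=31>>2=7, tid=31&3=3
[0]->row 3·2+0=6  col gid=7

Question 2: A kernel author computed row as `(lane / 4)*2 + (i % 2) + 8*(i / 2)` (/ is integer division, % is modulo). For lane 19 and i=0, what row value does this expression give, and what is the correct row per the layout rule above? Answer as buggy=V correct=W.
buggy=8 correct=6

`(lane / 4)*2 + (i % 2) + 8*(i / 2)`[19,0]->8
L=19->gid=19>>2=4, tid=19&3=3
[0]->row 3·2+0=6  col gid=4
row: 8 vs 6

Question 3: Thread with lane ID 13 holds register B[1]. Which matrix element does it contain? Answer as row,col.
13: G=3,T=1
[1] (1*2+1,3) = (3,3)

3,3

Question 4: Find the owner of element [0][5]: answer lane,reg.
c=5->g=5  r=0->t=0,b0=0
L=5*4+0=20  i=0=0

20,0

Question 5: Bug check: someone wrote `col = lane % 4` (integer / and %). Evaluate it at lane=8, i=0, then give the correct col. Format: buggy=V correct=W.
buggy=0 correct=2

`lane % 4`[8,0]⇒0
lane 8: gr=2 (8/4), th=0 (8%4)
i=0: r=0*2+0=0, c=gr=2
col: 0 vs 2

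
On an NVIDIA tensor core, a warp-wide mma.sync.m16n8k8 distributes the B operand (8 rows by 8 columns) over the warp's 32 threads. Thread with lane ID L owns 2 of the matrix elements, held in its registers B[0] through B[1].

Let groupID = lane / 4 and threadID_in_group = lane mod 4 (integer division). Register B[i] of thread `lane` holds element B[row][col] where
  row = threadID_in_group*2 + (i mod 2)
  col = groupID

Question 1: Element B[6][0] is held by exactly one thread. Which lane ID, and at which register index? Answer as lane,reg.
3,0

c=0→G=0  r=6→T=3,p=0
L=0*4+3=3  i=0=0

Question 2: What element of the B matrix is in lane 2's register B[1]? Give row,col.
lane 2: G=0 (2/4), T=2 (2%4)
i=1: r=2*2+1=5, c=G=0

5,0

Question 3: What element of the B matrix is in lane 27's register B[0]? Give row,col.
L=27->gid=27>>2=6, tid=27&3=3
[0]->row 3·2+0=6  col gid=6

6,6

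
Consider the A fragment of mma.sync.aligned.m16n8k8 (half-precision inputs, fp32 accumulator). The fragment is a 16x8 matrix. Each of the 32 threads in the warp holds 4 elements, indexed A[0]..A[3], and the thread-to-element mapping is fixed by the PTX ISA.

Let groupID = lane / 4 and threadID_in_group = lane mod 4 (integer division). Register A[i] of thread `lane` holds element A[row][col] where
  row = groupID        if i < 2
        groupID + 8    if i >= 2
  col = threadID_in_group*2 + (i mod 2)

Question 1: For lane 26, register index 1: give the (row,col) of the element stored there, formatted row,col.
6,5

L=26→G=26>>2=6, T=26&3=2
[1]→row 6+0=6  col 2·2+1=5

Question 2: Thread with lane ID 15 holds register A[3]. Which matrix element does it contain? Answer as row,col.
15: gid=3,tid=3
[3] (3+8,3*2+1) = (11,7)

11,7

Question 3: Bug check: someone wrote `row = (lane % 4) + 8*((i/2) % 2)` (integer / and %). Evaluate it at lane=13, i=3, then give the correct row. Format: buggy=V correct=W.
`(lane % 4) + 8*((i/2) % 2)`[13,3]->9
L=13->g=13>>2=3, t=13&3=1
[3]->row 3+8=11  col 1·2+1=3
row: 9 vs 11

buggy=9 correct=11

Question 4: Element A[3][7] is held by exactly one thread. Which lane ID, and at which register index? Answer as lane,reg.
r=3⇒gr=3,Rb=0  c=7⇒th=3,odd=1
L=3*4+3=15  i=0*2+1=1

15,1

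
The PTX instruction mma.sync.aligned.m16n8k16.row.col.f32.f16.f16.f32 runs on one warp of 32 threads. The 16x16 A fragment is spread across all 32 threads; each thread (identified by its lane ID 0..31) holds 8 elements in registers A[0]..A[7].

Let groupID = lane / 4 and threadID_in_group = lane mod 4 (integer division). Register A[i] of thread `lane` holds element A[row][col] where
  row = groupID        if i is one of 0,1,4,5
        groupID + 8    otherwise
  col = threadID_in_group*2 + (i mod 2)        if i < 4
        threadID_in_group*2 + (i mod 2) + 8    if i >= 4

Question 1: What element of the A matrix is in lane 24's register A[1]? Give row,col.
6,1

L=24=>grp=24>>2=6, tig=24&3=0
[1]=>row 6+0=6  col 0·2+1+0=1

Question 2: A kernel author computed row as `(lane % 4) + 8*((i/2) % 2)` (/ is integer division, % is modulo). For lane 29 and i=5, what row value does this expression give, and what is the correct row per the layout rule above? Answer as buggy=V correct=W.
buggy=1 correct=7

`(lane % 4) + 8*((i/2) % 2)`[29,5]=>1
lane 29=>29/4=7, 29 mod 4=1
i=5  r:7+0=>7  c:2·1+1+8=>11
row: 1 vs 7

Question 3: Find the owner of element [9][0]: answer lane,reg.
r: 9->gid=1,r8=1  c: 0->c8=0,tid=0,i&1=0
L=1*4+0=4  i=0*4+1*2+0=2

4,2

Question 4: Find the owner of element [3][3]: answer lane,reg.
r:3=>grp=3,rB=0  c:3=>cB=0,tig=1,lo=1
L=3*4+1=13  i=0*4+0*2+1=1

13,1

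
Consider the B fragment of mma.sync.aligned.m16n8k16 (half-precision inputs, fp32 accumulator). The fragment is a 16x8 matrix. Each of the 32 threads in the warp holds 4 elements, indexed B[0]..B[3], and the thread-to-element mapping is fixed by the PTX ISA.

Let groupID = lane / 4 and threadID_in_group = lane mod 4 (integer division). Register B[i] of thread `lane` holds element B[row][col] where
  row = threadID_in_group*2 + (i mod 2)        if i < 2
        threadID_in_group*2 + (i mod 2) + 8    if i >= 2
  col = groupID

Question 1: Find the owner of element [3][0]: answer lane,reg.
c=0→G=0  r=3→rhi=0,T=1,p=1
L=0*4+1=1  i=0*2+1=1

1,1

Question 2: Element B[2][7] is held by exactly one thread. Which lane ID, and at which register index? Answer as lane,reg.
29,0

c:7=>grp=7  r:2=>rB=0,tig=1,lo=0
L=7*4+1=29  i=0*2+0=0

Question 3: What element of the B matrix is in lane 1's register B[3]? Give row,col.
11,0

lane 1->1/4=0, 1 mod 4=1
i=3  r:2·1+1+8->11  c:0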